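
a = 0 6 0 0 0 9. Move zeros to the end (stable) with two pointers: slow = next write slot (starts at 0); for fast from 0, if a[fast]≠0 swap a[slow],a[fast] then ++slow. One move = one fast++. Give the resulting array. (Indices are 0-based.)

[6, 9, 0, 0, 0, 0]

(s=0,f=0) a[fast]=0 → fast++
(s=0,f=1) a[fast]=6≠0 swap→a[0]=6 → slow++,fast++
(s=1,f=2) a[fast]=0 → fast++
(s=1,f=3) a[fast]=0 → fast++
(s=1,f=4) a[fast]=0 → fast++
(s=1,f=5) a[fast]=9≠0 swap→a[1]=9 → slow++,fast++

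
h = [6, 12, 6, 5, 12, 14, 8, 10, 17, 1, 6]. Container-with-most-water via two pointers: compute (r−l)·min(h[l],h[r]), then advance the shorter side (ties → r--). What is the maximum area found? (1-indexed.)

max area = 84

l=1 r=11: min(6,6)*10=60 best=60 *, r--
l=1 r=10: min(6,1)*9=9 best=60, r--
l=1 r=9: min(6,17)*8=48 best=60, l++
l=2 r=9: min(12,17)*7=84 best=84 *, l++
l=3 r=9: min(6,17)*6=36 best=84, l++
l=4 r=9: min(5,17)*5=25 best=84, l++
l=5 r=9: min(12,17)*4=48 best=84, l++
l=6 r=9: min(14,17)*3=42 best=84, l++
l=7 r=9: min(8,17)*2=16 best=84, l++
l=8 r=9: min(10,17)*1=10 best=84, l++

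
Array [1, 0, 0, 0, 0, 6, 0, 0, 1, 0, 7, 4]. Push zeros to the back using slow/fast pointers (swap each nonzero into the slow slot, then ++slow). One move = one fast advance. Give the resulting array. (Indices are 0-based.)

slow=0 fast=0: a[fast]=1≠0 swap→a[0]=1, slow++,fast++
slow=1 fast=1: a[fast]=0, fast++
slow=1 fast=2: a[fast]=0, fast++
slow=1 fast=3: a[fast]=0, fast++
slow=1 fast=4: a[fast]=0, fast++
slow=1 fast=5: a[fast]=6≠0 swap→a[1]=6, slow++,fast++
slow=2 fast=6: a[fast]=0, fast++
slow=2 fast=7: a[fast]=0, fast++
slow=2 fast=8: a[fast]=1≠0 swap→a[2]=1, slow++,fast++
slow=3 fast=9: a[fast]=0, fast++
slow=3 fast=10: a[fast]=7≠0 swap→a[3]=7, slow++,fast++
slow=4 fast=11: a[fast]=4≠0 swap→a[4]=4, slow++,fast++

[1, 6, 1, 7, 4, 0, 0, 0, 0, 0, 0, 0]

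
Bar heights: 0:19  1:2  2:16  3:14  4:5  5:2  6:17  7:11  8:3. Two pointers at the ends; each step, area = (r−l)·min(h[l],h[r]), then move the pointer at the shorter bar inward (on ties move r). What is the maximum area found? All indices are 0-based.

[0,8] min(19,3)*8=24 best=24 * → r--
[0,7] min(19,11)*7=77 best=77 * → r--
[0,6] min(19,17)*6=102 best=102 * → r--
[0,5] min(19,2)*5=10 best=102 → r--
[0,4] min(19,5)*4=20 best=102 → r--
[0,3] min(19,14)*3=42 best=102 → r--
[0,2] min(19,16)*2=32 best=102 → r--
[0,1] min(19,2)*1=2 best=102 → r--

max area = 102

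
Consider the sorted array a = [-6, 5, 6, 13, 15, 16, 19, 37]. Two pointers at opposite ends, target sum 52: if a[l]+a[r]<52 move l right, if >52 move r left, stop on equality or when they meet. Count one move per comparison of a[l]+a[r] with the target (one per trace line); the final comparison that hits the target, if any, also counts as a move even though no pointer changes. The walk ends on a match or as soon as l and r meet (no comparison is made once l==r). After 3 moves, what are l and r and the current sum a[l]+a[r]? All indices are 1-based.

[1,8] -6+37=31 <52 → l++
[2,8] 5+37=42 <52 → l++
[3,8] 6+37=43 <52 → l++

l=4, r=8, sum=50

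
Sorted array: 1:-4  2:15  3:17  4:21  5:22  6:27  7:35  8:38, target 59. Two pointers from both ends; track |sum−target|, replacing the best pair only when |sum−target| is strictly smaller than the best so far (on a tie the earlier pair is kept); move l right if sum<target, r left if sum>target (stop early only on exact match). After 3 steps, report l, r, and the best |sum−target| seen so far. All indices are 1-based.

l=1 r=8: -4+38=34 d=25 *, l++
l=2 r=8: 15+38=53 d=6 *, l++
l=3 r=8: 17+38=55 d=4 *, l++

l=4, r=8, best |Δ|=4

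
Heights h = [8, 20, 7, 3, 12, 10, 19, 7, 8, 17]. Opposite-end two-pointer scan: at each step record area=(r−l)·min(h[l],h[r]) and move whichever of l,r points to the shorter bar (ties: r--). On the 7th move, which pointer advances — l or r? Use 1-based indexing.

l=1 r=10: min(8,17)*9=72 best=72 *, l++
l=2 r=10: min(20,17)*8=136 best=136 *, r--
l=2 r=9: min(20,8)*7=56 best=136, r--
l=2 r=8: min(20,7)*6=42 best=136, r--
l=2 r=7: min(20,19)*5=95 best=136, r--
l=2 r=6: min(20,10)*4=40 best=136, r--
l=2 r=5: min(20,12)*3=36 best=136, r--

r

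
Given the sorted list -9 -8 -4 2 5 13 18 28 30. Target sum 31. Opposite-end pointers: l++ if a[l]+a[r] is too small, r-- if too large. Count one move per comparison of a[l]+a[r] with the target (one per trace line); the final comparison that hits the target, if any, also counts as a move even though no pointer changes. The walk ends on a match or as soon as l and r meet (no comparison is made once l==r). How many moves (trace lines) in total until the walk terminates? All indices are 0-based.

8 moves

[0,8] -9+30=21 <31 → l++
[1,8] -8+30=22 <31 → l++
[2,8] -4+30=26 <31 → l++
[3,8] 2+30=32 >31 → r--
[3,7] 2+28=30 <31 → l++
[4,7] 5+28=33 >31 → r--
[4,6] 5+18=23 <31 → l++
[5,6] 13+18=31 → found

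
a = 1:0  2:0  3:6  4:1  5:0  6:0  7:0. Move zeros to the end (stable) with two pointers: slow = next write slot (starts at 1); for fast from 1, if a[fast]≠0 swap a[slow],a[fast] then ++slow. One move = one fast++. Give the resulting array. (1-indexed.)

(s=1,f=1) a[fast]=0 → fast++
(s=1,f=2) a[fast]=0 → fast++
(s=1,f=3) a[fast]=6≠0 swap→a[1]=6 → slow++,fast++
(s=2,f=4) a[fast]=1≠0 swap→a[2]=1 → slow++,fast++
(s=3,f=5) a[fast]=0 → fast++
(s=3,f=6) a[fast]=0 → fast++
(s=3,f=7) a[fast]=0 → fast++

[6, 1, 0, 0, 0, 0, 0]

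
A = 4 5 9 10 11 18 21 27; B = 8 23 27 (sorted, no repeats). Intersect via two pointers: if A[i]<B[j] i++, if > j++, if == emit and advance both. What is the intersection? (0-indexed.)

intersection = [27]

i=0 j=0: 4<8, i++
i=1 j=0: 5<8, i++
i=2 j=0: 9>8, j++
i=2 j=1: 9<23, i++
i=3 j=1: 10<23, i++
i=4 j=1: 11<23, i++
i=5 j=1: 18<23, i++
i=6 j=1: 21<23, i++
i=7 j=1: 27>23, j++
i=7 j=2: 27==27 emit, i++,j++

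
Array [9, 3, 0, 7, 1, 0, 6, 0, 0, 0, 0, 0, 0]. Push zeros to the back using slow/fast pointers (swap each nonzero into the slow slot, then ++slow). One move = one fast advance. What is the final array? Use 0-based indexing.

[9, 3, 7, 1, 6, 0, 0, 0, 0, 0, 0, 0, 0]

(s=0,f=0) a[fast]=9≠0 swap→a[0]=9 → slow++,fast++
(s=1,f=1) a[fast]=3≠0 swap→a[1]=3 → slow++,fast++
(s=2,f=2) a[fast]=0 → fast++
(s=2,f=3) a[fast]=7≠0 swap→a[2]=7 → slow++,fast++
(s=3,f=4) a[fast]=1≠0 swap→a[3]=1 → slow++,fast++
(s=4,f=5) a[fast]=0 → fast++
(s=4,f=6) a[fast]=6≠0 swap→a[4]=6 → slow++,fast++
(s=5,f=7) a[fast]=0 → fast++
(s=5,f=8) a[fast]=0 → fast++
(s=5,f=9) a[fast]=0 → fast++
(s=5,f=10) a[fast]=0 → fast++
(s=5,f=11) a[fast]=0 → fast++
(s=5,f=12) a[fast]=0 → fast++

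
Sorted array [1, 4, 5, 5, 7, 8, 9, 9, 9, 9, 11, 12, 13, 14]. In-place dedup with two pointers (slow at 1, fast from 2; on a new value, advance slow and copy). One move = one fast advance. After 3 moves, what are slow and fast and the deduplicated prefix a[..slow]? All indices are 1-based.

slow=3, fast=5, prefix=[1, 4, 5]

slow=1 fast=2: a[fast]=4≠a[slow]=1 write a[2]=4, slow++,fast++
slow=2 fast=3: a[fast]=5≠a[slow]=4 write a[3]=5, slow++,fast++
slow=3 fast=4: a[fast]=5=a[slow] dup, fast++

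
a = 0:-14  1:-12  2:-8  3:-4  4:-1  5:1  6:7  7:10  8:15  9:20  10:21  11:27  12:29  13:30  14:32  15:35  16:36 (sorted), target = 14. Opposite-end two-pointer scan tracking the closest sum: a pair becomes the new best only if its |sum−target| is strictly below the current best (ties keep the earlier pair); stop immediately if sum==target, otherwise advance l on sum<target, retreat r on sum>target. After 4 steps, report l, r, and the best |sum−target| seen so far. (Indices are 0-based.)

l=0, r=12, best |Δ|=2

l=0 r=16: -14+36=22 d=8 *, r--
l=0 r=15: -14+35=21 d=7 *, r--
l=0 r=14: -14+32=18 d=4 *, r--
l=0 r=13: -14+30=16 d=2 *, r--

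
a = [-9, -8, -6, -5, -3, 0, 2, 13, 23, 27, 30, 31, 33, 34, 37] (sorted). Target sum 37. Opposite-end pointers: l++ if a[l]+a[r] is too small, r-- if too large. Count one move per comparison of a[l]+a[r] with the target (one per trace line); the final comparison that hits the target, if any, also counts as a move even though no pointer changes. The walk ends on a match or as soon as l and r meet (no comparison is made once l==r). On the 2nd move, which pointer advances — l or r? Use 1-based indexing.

l

l=1 r=15: -9+37=28 <37, l++
l=2 r=15: -8+37=29 <37, l++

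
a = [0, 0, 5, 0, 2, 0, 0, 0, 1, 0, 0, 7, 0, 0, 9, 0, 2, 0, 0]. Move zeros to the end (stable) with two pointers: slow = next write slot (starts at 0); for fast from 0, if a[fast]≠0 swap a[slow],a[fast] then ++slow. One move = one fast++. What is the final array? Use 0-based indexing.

slow=0 fast=0: a[fast]=0, fast++
slow=0 fast=1: a[fast]=0, fast++
slow=0 fast=2: a[fast]=5≠0 swap→a[0]=5, slow++,fast++
slow=1 fast=3: a[fast]=0, fast++
slow=1 fast=4: a[fast]=2≠0 swap→a[1]=2, slow++,fast++
slow=2 fast=5: a[fast]=0, fast++
slow=2 fast=6: a[fast]=0, fast++
slow=2 fast=7: a[fast]=0, fast++
slow=2 fast=8: a[fast]=1≠0 swap→a[2]=1, slow++,fast++
slow=3 fast=9: a[fast]=0, fast++
slow=3 fast=10: a[fast]=0, fast++
slow=3 fast=11: a[fast]=7≠0 swap→a[3]=7, slow++,fast++
slow=4 fast=12: a[fast]=0, fast++
slow=4 fast=13: a[fast]=0, fast++
slow=4 fast=14: a[fast]=9≠0 swap→a[4]=9, slow++,fast++
slow=5 fast=15: a[fast]=0, fast++
slow=5 fast=16: a[fast]=2≠0 swap→a[5]=2, slow++,fast++
slow=6 fast=17: a[fast]=0, fast++
slow=6 fast=18: a[fast]=0, fast++

[5, 2, 1, 7, 9, 2, 0, 0, 0, 0, 0, 0, 0, 0, 0, 0, 0, 0, 0]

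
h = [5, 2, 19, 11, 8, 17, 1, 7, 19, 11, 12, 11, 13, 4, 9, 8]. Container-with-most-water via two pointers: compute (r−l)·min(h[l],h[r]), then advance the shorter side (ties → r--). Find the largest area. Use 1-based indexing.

max area = 130

l=1 r=16: min(5,8)*15=75 best=75 *, l++
l=2 r=16: min(2,8)*14=28 best=75, l++
l=3 r=16: min(19,8)*13=104 best=104 *, r--
l=3 r=15: min(19,9)*12=108 best=108 *, r--
l=3 r=14: min(19,4)*11=44 best=108, r--
l=3 r=13: min(19,13)*10=130 best=130 *, r--
l=3 r=12: min(19,11)*9=99 best=130, r--
l=3 r=11: min(19,12)*8=96 best=130, r--
l=3 r=10: min(19,11)*7=77 best=130, r--
l=3 r=9: min(19,19)*6=114 best=130, r--
l=3 r=8: min(19,7)*5=35 best=130, r--
l=3 r=7: min(19,1)*4=4 best=130, r--
l=3 r=6: min(19,17)*3=51 best=130, r--
l=3 r=5: min(19,8)*2=16 best=130, r--
l=3 r=4: min(19,11)*1=11 best=130, r--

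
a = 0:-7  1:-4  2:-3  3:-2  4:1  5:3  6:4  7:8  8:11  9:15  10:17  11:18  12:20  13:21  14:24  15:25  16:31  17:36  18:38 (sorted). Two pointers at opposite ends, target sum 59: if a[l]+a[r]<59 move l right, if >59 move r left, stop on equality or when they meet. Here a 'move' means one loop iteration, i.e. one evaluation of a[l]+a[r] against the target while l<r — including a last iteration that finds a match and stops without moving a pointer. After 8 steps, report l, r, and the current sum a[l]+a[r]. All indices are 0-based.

l=0 r=18: -7+38=31 <59, l++
l=1 r=18: -4+38=34 <59, l++
l=2 r=18: -3+38=35 <59, l++
l=3 r=18: -2+38=36 <59, l++
l=4 r=18: 1+38=39 <59, l++
l=5 r=18: 3+38=41 <59, l++
l=6 r=18: 4+38=42 <59, l++
l=7 r=18: 8+38=46 <59, l++

l=8, r=18, sum=49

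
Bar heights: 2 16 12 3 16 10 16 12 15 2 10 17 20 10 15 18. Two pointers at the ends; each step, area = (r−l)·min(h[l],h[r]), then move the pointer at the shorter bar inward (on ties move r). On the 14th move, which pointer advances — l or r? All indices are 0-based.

l=0 r=15: min(2,18)*15=30 best=30 *, l++
l=1 r=15: min(16,18)*14=224 best=224 *, l++
l=2 r=15: min(12,18)*13=156 best=224, l++
l=3 r=15: min(3,18)*12=36 best=224, l++
l=4 r=15: min(16,18)*11=176 best=224, l++
l=5 r=15: min(10,18)*10=100 best=224, l++
l=6 r=15: min(16,18)*9=144 best=224, l++
l=7 r=15: min(12,18)*8=96 best=224, l++
l=8 r=15: min(15,18)*7=105 best=224, l++
l=9 r=15: min(2,18)*6=12 best=224, l++
l=10 r=15: min(10,18)*5=50 best=224, l++
l=11 r=15: min(17,18)*4=68 best=224, l++
l=12 r=15: min(20,18)*3=54 best=224, r--
l=12 r=14: min(20,15)*2=30 best=224, r--

r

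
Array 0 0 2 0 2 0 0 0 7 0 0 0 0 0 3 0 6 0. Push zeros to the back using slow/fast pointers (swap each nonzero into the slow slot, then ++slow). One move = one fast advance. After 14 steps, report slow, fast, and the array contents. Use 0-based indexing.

slow=0 fast=0: a[fast]=0, fast++
slow=0 fast=1: a[fast]=0, fast++
slow=0 fast=2: a[fast]=2≠0 swap→a[0]=2, slow++,fast++
slow=1 fast=3: a[fast]=0, fast++
slow=1 fast=4: a[fast]=2≠0 swap→a[1]=2, slow++,fast++
slow=2 fast=5: a[fast]=0, fast++
slow=2 fast=6: a[fast]=0, fast++
slow=2 fast=7: a[fast]=0, fast++
slow=2 fast=8: a[fast]=7≠0 swap→a[2]=7, slow++,fast++
slow=3 fast=9: a[fast]=0, fast++
slow=3 fast=10: a[fast]=0, fast++
slow=3 fast=11: a[fast]=0, fast++
slow=3 fast=12: a[fast]=0, fast++
slow=3 fast=13: a[fast]=0, fast++

slow=3, fast=14, a=[2, 2, 7, 0, 0, 0, 0, 0, 0, 0, 0, 0, 0, 0, 3, 0, 6, 0]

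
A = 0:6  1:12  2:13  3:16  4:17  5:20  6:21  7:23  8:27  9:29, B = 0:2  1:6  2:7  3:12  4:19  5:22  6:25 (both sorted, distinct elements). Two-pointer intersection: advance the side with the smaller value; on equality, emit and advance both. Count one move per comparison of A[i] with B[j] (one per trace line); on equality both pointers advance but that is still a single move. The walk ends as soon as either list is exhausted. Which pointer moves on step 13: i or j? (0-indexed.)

j

[i=0,j=0] 6>2 → j++
[i=0,j=1] 6==6 emit → i++,j++
[i=1,j=2] 12>7 → j++
[i=1,j=3] 12==12 emit → i++,j++
[i=2,j=4] 13<19 → i++
[i=3,j=4] 16<19 → i++
[i=4,j=4] 17<19 → i++
[i=5,j=4] 20>19 → j++
[i=5,j=5] 20<22 → i++
[i=6,j=5] 21<22 → i++
[i=7,j=5] 23>22 → j++
[i=7,j=6] 23<25 → i++
[i=8,j=6] 27>25 → j++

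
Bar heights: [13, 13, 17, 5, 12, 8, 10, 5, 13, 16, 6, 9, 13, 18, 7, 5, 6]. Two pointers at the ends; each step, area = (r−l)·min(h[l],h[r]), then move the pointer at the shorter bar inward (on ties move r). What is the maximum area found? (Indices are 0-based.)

l=0 r=16: min(13,6)*16=96 best=96 *, r--
l=0 r=15: min(13,5)*15=75 best=96, r--
l=0 r=14: min(13,7)*14=98 best=98 *, r--
l=0 r=13: min(13,18)*13=169 best=169 *, l++
l=1 r=13: min(13,18)*12=156 best=169, l++
l=2 r=13: min(17,18)*11=187 best=187 *, l++
l=3 r=13: min(5,18)*10=50 best=187, l++
l=4 r=13: min(12,18)*9=108 best=187, l++
l=5 r=13: min(8,18)*8=64 best=187, l++
l=6 r=13: min(10,18)*7=70 best=187, l++
l=7 r=13: min(5,18)*6=30 best=187, l++
l=8 r=13: min(13,18)*5=65 best=187, l++
l=9 r=13: min(16,18)*4=64 best=187, l++
l=10 r=13: min(6,18)*3=18 best=187, l++
l=11 r=13: min(9,18)*2=18 best=187, l++
l=12 r=13: min(13,18)*1=13 best=187, l++

max area = 187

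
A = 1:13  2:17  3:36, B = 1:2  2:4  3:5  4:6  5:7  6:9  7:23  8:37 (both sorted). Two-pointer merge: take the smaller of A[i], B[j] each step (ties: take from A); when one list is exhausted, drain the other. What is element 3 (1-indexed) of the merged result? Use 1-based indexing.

[i=1,j=1] A[i]=13>B[j]=2 take 2 → j++
[i=1,j=2] A[i]=13>B[j]=4 take 4 → j++
[i=1,j=3] A[i]=13>B[j]=5 take 5 → j++
[i=1,j=4] A[i]=13>B[j]=6 take 6 → j++
[i=1,j=5] A[i]=13>B[j]=7 take 7 → j++
[i=1,j=6] A[i]=13>B[j]=9 take 9 → j++
[i=1,j=7] A[i]=13<=B[j]=23 take 13 → i++
[i=2,j=7] A[i]=17<=B[j]=23 take 17 → i++
[i=3,j=7] A[i]=36>B[j]=23 take 23 → j++
[i=3,j=8] A[i]=36<=B[j]=37 take 36 → i++
[i=4,j=8] A done, take B[j]=37 → j++

merged[3] = 5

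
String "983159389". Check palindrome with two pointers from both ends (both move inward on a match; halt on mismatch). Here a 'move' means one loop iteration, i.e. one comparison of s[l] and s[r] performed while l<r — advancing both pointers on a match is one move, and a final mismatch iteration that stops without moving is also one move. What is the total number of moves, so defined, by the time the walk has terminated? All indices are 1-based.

[1,9] '9'=='9' → l++,r--
[2,8] '8'=='8' → l++,r--
[3,7] '3'=='3' → l++,r--
[4,6] '1'!='9' → stop

4 moves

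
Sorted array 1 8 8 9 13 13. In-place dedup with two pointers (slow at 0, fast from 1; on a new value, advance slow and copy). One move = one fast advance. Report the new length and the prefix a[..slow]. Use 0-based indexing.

slow=0 fast=1: a[fast]=8≠a[slow]=1 write a[1]=8, slow++,fast++
slow=1 fast=2: a[fast]=8=a[slow] dup, fast++
slow=1 fast=3: a[fast]=9≠a[slow]=8 write a[2]=9, slow++,fast++
slow=2 fast=4: a[fast]=13≠a[slow]=9 write a[3]=13, slow++,fast++
slow=3 fast=5: a[fast]=13=a[slow] dup, fast++

length 4; prefix = [1, 8, 9, 13]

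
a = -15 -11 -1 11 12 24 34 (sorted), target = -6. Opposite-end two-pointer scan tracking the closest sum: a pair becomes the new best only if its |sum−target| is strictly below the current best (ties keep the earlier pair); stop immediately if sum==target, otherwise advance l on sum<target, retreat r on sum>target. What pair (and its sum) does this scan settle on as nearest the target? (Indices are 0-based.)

pair (-15, 11) with sum -4 (|Δ|=2)

[0,6] -15+34=19 d=25 * → r--
[0,5] -15+24=9 d=15 * → r--
[0,4] -15+12=-3 d=3 * → r--
[0,3] -15+11=-4 d=2 * → r--
[0,2] -15+-1=-16 d=10 → l++
[1,2] -11+-1=-12 d=6 → l++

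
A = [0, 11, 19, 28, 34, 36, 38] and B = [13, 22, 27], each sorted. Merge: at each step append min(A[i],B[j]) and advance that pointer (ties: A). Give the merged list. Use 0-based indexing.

[0, 11, 13, 19, 22, 27, 28, 34, 36, 38]

i=0 j=0: A[i]=0<=B[j]=13 take 0, i++
i=1 j=0: A[i]=11<=B[j]=13 take 11, i++
i=2 j=0: A[i]=19>B[j]=13 take 13, j++
i=2 j=1: A[i]=19<=B[j]=22 take 19, i++
i=3 j=1: A[i]=28>B[j]=22 take 22, j++
i=3 j=2: A[i]=28>B[j]=27 take 27, j++
i=3 j=3: B done, take A[i]=28, i++
i=4 j=3: B done, take A[i]=34, i++
i=5 j=3: B done, take A[i]=36, i++
i=6 j=3: B done, take A[i]=38, i++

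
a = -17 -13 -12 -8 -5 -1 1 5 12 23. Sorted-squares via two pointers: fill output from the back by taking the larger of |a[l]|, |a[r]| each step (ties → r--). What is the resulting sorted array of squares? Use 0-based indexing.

[1, 1, 25, 25, 64, 144, 144, 169, 289, 529]

[0,9] |-17|<=|23| out[9]=529 → r--
[0,8] |-17|>|12| out[8]=289 → l++
[1,8] |-13|>|12| out[7]=169 → l++
[2,8] |-12|<=|12| out[6]=144 → r--
[2,7] |-12|>|5| out[5]=144 → l++
[3,7] |-8|>|5| out[4]=64 → l++
[4,7] |-5|<=|5| out[3]=25 → r--
[4,6] |-5|>|1| out[2]=25 → l++
[5,6] |-1|<=|1| out[1]=1 → r--
[5,5] |-1|<=|-1| out[0]=1 → r--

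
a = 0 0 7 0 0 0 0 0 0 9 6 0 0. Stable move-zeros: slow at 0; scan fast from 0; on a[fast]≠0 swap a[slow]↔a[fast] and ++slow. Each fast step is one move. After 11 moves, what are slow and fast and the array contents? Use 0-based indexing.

slow=3, fast=11, a=[7, 9, 6, 0, 0, 0, 0, 0, 0, 0, 0, 0, 0]

slow=0 fast=0: a[fast]=0, fast++
slow=0 fast=1: a[fast]=0, fast++
slow=0 fast=2: a[fast]=7≠0 swap→a[0]=7, slow++,fast++
slow=1 fast=3: a[fast]=0, fast++
slow=1 fast=4: a[fast]=0, fast++
slow=1 fast=5: a[fast]=0, fast++
slow=1 fast=6: a[fast]=0, fast++
slow=1 fast=7: a[fast]=0, fast++
slow=1 fast=8: a[fast]=0, fast++
slow=1 fast=9: a[fast]=9≠0 swap→a[1]=9, slow++,fast++
slow=2 fast=10: a[fast]=6≠0 swap→a[2]=6, slow++,fast++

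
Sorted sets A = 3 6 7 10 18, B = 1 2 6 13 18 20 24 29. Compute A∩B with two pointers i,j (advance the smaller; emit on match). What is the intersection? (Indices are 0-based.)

intersection = [6, 18]

[i=0,j=0] 3>1 → j++
[i=0,j=1] 3>2 → j++
[i=0,j=2] 3<6 → i++
[i=1,j=2] 6==6 emit → i++,j++
[i=2,j=3] 7<13 → i++
[i=3,j=3] 10<13 → i++
[i=4,j=3] 18>13 → j++
[i=4,j=4] 18==18 emit → i++,j++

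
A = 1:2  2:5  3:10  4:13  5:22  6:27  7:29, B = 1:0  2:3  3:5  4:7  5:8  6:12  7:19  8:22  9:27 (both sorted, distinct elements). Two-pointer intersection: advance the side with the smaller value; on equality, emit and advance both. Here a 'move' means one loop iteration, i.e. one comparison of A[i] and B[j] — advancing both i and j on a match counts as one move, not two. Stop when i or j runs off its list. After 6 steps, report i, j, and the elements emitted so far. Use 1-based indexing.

i=1 j=1: 2>0, j++
i=1 j=2: 2<3, i++
i=2 j=2: 5>3, j++
i=2 j=3: 5==5 emit, i++,j++
i=3 j=4: 10>7, j++
i=3 j=5: 10>8, j++

i=3, j=6, emitted=[5]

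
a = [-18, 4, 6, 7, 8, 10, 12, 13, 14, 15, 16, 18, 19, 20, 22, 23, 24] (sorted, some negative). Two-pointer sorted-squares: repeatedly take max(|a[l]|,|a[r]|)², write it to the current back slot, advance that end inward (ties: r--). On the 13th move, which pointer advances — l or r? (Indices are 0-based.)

r

l=0 r=16: |-18|<=|24| out[16]=576, r--
l=0 r=15: |-18|<=|23| out[15]=529, r--
l=0 r=14: |-18|<=|22| out[14]=484, r--
l=0 r=13: |-18|<=|20| out[13]=400, r--
l=0 r=12: |-18|<=|19| out[12]=361, r--
l=0 r=11: |-18|<=|18| out[11]=324, r--
l=0 r=10: |-18|>|16| out[10]=324, l++
l=1 r=10: |4|<=|16| out[9]=256, r--
l=1 r=9: |4|<=|15| out[8]=225, r--
l=1 r=8: |4|<=|14| out[7]=196, r--
l=1 r=7: |4|<=|13| out[6]=169, r--
l=1 r=6: |4|<=|12| out[5]=144, r--
l=1 r=5: |4|<=|10| out[4]=100, r--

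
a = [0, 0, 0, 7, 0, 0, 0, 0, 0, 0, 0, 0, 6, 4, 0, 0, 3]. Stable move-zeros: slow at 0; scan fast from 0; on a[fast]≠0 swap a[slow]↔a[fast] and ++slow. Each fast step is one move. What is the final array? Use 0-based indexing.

[7, 6, 4, 3, 0, 0, 0, 0, 0, 0, 0, 0, 0, 0, 0, 0, 0]

slow=0 fast=0: a[fast]=0, fast++
slow=0 fast=1: a[fast]=0, fast++
slow=0 fast=2: a[fast]=0, fast++
slow=0 fast=3: a[fast]=7≠0 swap→a[0]=7, slow++,fast++
slow=1 fast=4: a[fast]=0, fast++
slow=1 fast=5: a[fast]=0, fast++
slow=1 fast=6: a[fast]=0, fast++
slow=1 fast=7: a[fast]=0, fast++
slow=1 fast=8: a[fast]=0, fast++
slow=1 fast=9: a[fast]=0, fast++
slow=1 fast=10: a[fast]=0, fast++
slow=1 fast=11: a[fast]=0, fast++
slow=1 fast=12: a[fast]=6≠0 swap→a[1]=6, slow++,fast++
slow=2 fast=13: a[fast]=4≠0 swap→a[2]=4, slow++,fast++
slow=3 fast=14: a[fast]=0, fast++
slow=3 fast=15: a[fast]=0, fast++
slow=3 fast=16: a[fast]=3≠0 swap→a[3]=3, slow++,fast++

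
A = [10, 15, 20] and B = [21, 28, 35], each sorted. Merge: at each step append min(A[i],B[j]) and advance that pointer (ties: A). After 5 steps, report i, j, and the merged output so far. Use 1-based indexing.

i=1 j=1: A[i]=10<=B[j]=21 take 10, i++
i=2 j=1: A[i]=15<=B[j]=21 take 15, i++
i=3 j=1: A[i]=20<=B[j]=21 take 20, i++
i=4 j=1: A done, take B[j]=21, j++
i=4 j=2: A done, take B[j]=28, j++

i=4, j=3, merged so far=[10, 15, 20, 21, 28]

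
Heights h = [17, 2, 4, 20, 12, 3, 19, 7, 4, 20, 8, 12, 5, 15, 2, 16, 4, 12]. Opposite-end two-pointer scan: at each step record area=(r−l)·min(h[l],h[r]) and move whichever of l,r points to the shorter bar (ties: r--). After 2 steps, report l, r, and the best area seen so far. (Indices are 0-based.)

l=0, r=15, best area=204

l=0 r=17: min(17,12)*17=204 best=204 *, r--
l=0 r=16: min(17,4)*16=64 best=204, r--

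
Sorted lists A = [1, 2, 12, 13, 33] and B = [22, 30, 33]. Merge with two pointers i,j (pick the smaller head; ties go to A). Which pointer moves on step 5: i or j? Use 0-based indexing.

j

[i=0,j=0] A[i]=1<=B[j]=22 take 1 → i++
[i=1,j=0] A[i]=2<=B[j]=22 take 2 → i++
[i=2,j=0] A[i]=12<=B[j]=22 take 12 → i++
[i=3,j=0] A[i]=13<=B[j]=22 take 13 → i++
[i=4,j=0] A[i]=33>B[j]=22 take 22 → j++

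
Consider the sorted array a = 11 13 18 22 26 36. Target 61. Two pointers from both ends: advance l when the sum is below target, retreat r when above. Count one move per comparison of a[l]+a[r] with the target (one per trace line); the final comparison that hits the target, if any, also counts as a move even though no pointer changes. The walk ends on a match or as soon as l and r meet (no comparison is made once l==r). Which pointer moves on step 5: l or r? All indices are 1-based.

[1,6] 11+36=47 <61 → l++
[2,6] 13+36=49 <61 → l++
[3,6] 18+36=54 <61 → l++
[4,6] 22+36=58 <61 → l++
[5,6] 26+36=62 >61 → r--

r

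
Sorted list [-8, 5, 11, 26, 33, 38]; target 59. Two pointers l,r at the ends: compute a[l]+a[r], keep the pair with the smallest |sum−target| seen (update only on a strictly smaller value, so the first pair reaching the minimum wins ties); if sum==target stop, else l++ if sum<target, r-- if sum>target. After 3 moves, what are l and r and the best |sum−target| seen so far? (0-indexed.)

l=3, r=5, best |Δ|=10

l=0 r=5: -8+38=30 d=29 *, l++
l=1 r=5: 5+38=43 d=16 *, l++
l=2 r=5: 11+38=49 d=10 *, l++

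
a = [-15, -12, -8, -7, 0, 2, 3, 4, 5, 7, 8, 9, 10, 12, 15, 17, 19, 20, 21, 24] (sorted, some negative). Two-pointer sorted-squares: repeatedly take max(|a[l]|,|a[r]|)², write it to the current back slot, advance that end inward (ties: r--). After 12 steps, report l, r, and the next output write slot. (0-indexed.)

l=2, r=9, next write slot=7

l=0 r=19: |-15|<=|24| out[19]=576, r--
l=0 r=18: |-15|<=|21| out[18]=441, r--
l=0 r=17: |-15|<=|20| out[17]=400, r--
l=0 r=16: |-15|<=|19| out[16]=361, r--
l=0 r=15: |-15|<=|17| out[15]=289, r--
l=0 r=14: |-15|<=|15| out[14]=225, r--
l=0 r=13: |-15|>|12| out[13]=225, l++
l=1 r=13: |-12|<=|12| out[12]=144, r--
l=1 r=12: |-12|>|10| out[11]=144, l++
l=2 r=12: |-8|<=|10| out[10]=100, r--
l=2 r=11: |-8|<=|9| out[9]=81, r--
l=2 r=10: |-8|<=|8| out[8]=64, r--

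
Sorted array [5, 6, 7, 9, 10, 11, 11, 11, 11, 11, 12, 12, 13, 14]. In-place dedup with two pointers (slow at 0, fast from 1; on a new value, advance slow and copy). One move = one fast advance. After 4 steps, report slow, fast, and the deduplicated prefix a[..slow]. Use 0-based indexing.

slow=0 fast=1: a[fast]=6≠a[slow]=5 write a[1]=6, slow++,fast++
slow=1 fast=2: a[fast]=7≠a[slow]=6 write a[2]=7, slow++,fast++
slow=2 fast=3: a[fast]=9≠a[slow]=7 write a[3]=9, slow++,fast++
slow=3 fast=4: a[fast]=10≠a[slow]=9 write a[4]=10, slow++,fast++

slow=4, fast=5, prefix=[5, 6, 7, 9, 10]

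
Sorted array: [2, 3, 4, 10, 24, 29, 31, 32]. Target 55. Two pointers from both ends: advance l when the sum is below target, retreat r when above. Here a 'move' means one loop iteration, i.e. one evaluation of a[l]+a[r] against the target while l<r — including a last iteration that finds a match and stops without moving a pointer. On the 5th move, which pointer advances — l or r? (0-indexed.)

r

l=0 r=7: 2+32=34 <55, l++
l=1 r=7: 3+32=35 <55, l++
l=2 r=7: 4+32=36 <55, l++
l=3 r=7: 10+32=42 <55, l++
l=4 r=7: 24+32=56 >55, r--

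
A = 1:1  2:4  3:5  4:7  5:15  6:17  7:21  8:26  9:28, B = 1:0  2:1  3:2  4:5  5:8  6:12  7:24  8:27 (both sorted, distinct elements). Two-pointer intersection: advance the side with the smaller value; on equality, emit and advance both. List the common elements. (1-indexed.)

[i=1,j=1] 1>0 → j++
[i=1,j=2] 1==1 emit → i++,j++
[i=2,j=3] 4>2 → j++
[i=2,j=4] 4<5 → i++
[i=3,j=4] 5==5 emit → i++,j++
[i=4,j=5] 7<8 → i++
[i=5,j=5] 15>8 → j++
[i=5,j=6] 15>12 → j++
[i=5,j=7] 15<24 → i++
[i=6,j=7] 17<24 → i++
[i=7,j=7] 21<24 → i++
[i=8,j=7] 26>24 → j++
[i=8,j=8] 26<27 → i++
[i=9,j=8] 28>27 → j++

intersection = [1, 5]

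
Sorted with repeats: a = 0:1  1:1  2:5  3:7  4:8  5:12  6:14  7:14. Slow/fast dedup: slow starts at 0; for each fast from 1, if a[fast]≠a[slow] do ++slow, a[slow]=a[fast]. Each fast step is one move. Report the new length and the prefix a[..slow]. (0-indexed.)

length 6; prefix = [1, 5, 7, 8, 12, 14]

(s=0,f=1) a[fast]=1=a[slow] dup → fast++
(s=0,f=2) a[fast]=5≠a[slow]=1 write a[1]=5 → slow++,fast++
(s=1,f=3) a[fast]=7≠a[slow]=5 write a[2]=7 → slow++,fast++
(s=2,f=4) a[fast]=8≠a[slow]=7 write a[3]=8 → slow++,fast++
(s=3,f=5) a[fast]=12≠a[slow]=8 write a[4]=12 → slow++,fast++
(s=4,f=6) a[fast]=14≠a[slow]=12 write a[5]=14 → slow++,fast++
(s=5,f=7) a[fast]=14=a[slow] dup → fast++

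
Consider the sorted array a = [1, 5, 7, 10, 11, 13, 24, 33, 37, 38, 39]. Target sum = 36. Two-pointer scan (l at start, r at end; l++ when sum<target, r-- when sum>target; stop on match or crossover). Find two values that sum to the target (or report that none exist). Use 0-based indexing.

l=0 r=10: 1+39=40 >36, r--
l=0 r=9: 1+38=39 >36, r--
l=0 r=8: 1+37=38 >36, r--
l=0 r=7: 1+33=34 <36, l++
l=1 r=7: 5+33=38 >36, r--
l=1 r=6: 5+24=29 <36, l++
l=2 r=6: 7+24=31 <36, l++
l=3 r=6: 10+24=34 <36, l++
l=4 r=6: 11+24=35 <36, l++
l=5 r=6: 13+24=37 >36, r--

no pair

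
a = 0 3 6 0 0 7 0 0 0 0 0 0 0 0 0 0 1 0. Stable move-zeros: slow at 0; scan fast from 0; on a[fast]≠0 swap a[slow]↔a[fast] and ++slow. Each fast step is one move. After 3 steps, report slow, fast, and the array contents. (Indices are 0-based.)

(s=0,f=0) a[fast]=0 → fast++
(s=0,f=1) a[fast]=3≠0 swap→a[0]=3 → slow++,fast++
(s=1,f=2) a[fast]=6≠0 swap→a[1]=6 → slow++,fast++

slow=2, fast=3, a=[3, 6, 0, 0, 0, 7, 0, 0, 0, 0, 0, 0, 0, 0, 0, 0, 1, 0]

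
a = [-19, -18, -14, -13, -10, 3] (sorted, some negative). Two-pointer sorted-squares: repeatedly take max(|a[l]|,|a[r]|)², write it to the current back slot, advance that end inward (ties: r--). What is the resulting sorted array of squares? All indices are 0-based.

[0,5] |-19|>|3| out[5]=361 → l++
[1,5] |-18|>|3| out[4]=324 → l++
[2,5] |-14|>|3| out[3]=196 → l++
[3,5] |-13|>|3| out[2]=169 → l++
[4,5] |-10|>|3| out[1]=100 → l++
[5,5] |3|<=|3| out[0]=9 → r--

[9, 100, 169, 196, 324, 361]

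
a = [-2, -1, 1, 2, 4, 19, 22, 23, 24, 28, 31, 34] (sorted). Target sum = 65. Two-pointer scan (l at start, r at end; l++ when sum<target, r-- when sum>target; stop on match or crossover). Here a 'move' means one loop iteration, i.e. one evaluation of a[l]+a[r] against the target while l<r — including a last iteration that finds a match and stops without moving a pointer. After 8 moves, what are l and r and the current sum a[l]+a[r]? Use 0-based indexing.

l=8, r=11, sum=58

l=0 r=11: -2+34=32 <65, l++
l=1 r=11: -1+34=33 <65, l++
l=2 r=11: 1+34=35 <65, l++
l=3 r=11: 2+34=36 <65, l++
l=4 r=11: 4+34=38 <65, l++
l=5 r=11: 19+34=53 <65, l++
l=6 r=11: 22+34=56 <65, l++
l=7 r=11: 23+34=57 <65, l++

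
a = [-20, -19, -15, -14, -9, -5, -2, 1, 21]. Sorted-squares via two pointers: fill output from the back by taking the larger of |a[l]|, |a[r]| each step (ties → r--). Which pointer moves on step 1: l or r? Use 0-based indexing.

[0,8] |-20|<=|21| out[8]=441 → r--

r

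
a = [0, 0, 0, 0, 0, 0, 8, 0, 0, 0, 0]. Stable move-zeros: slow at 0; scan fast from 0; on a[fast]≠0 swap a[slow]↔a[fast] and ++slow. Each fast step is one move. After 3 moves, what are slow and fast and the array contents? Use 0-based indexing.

slow=0 fast=0: a[fast]=0, fast++
slow=0 fast=1: a[fast]=0, fast++
slow=0 fast=2: a[fast]=0, fast++

slow=0, fast=3, a=[0, 0, 0, 0, 0, 0, 8, 0, 0, 0, 0]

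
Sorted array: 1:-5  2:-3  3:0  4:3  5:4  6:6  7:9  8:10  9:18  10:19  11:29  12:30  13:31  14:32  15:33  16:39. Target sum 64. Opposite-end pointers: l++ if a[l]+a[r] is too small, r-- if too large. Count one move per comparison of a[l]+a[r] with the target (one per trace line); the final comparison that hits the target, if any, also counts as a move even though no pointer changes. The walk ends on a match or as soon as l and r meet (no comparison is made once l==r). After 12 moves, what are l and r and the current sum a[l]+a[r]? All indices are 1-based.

l=12, r=15, sum=63

[1,16] -5+39=34 <64 → l++
[2,16] -3+39=36 <64 → l++
[3,16] 0+39=39 <64 → l++
[4,16] 3+39=42 <64 → l++
[5,16] 4+39=43 <64 → l++
[6,16] 6+39=45 <64 → l++
[7,16] 9+39=48 <64 → l++
[8,16] 10+39=49 <64 → l++
[9,16] 18+39=57 <64 → l++
[10,16] 19+39=58 <64 → l++
[11,16] 29+39=68 >64 → r--
[11,15] 29+33=62 <64 → l++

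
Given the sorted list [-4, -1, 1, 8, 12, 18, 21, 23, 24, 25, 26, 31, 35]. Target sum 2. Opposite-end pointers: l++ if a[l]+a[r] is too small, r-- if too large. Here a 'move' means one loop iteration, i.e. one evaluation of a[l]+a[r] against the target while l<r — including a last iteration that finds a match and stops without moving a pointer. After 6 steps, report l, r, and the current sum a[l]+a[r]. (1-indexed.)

l=1, r=7, sum=17

[1,13] -4+35=31 >2 → r--
[1,12] -4+31=27 >2 → r--
[1,11] -4+26=22 >2 → r--
[1,10] -4+25=21 >2 → r--
[1,9] -4+24=20 >2 → r--
[1,8] -4+23=19 >2 → r--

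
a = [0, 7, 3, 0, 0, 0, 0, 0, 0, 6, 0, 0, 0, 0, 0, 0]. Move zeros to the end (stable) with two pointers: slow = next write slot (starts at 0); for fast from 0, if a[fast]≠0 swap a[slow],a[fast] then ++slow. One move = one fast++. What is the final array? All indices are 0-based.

slow=0 fast=0: a[fast]=0, fast++
slow=0 fast=1: a[fast]=7≠0 swap→a[0]=7, slow++,fast++
slow=1 fast=2: a[fast]=3≠0 swap→a[1]=3, slow++,fast++
slow=2 fast=3: a[fast]=0, fast++
slow=2 fast=4: a[fast]=0, fast++
slow=2 fast=5: a[fast]=0, fast++
slow=2 fast=6: a[fast]=0, fast++
slow=2 fast=7: a[fast]=0, fast++
slow=2 fast=8: a[fast]=0, fast++
slow=2 fast=9: a[fast]=6≠0 swap→a[2]=6, slow++,fast++
slow=3 fast=10: a[fast]=0, fast++
slow=3 fast=11: a[fast]=0, fast++
slow=3 fast=12: a[fast]=0, fast++
slow=3 fast=13: a[fast]=0, fast++
slow=3 fast=14: a[fast]=0, fast++
slow=3 fast=15: a[fast]=0, fast++

[7, 3, 6, 0, 0, 0, 0, 0, 0, 0, 0, 0, 0, 0, 0, 0]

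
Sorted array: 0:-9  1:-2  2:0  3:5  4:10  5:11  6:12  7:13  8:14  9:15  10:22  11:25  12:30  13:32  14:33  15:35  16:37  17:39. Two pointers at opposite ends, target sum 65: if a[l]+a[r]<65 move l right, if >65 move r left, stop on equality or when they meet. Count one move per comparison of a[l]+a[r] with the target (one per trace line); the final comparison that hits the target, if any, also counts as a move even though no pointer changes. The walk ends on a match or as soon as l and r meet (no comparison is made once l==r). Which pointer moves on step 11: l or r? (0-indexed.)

l

[0,17] -9+39=30 <65 → l++
[1,17] -2+39=37 <65 → l++
[2,17] 0+39=39 <65 → l++
[3,17] 5+39=44 <65 → l++
[4,17] 10+39=49 <65 → l++
[5,17] 11+39=50 <65 → l++
[6,17] 12+39=51 <65 → l++
[7,17] 13+39=52 <65 → l++
[8,17] 14+39=53 <65 → l++
[9,17] 15+39=54 <65 → l++
[10,17] 22+39=61 <65 → l++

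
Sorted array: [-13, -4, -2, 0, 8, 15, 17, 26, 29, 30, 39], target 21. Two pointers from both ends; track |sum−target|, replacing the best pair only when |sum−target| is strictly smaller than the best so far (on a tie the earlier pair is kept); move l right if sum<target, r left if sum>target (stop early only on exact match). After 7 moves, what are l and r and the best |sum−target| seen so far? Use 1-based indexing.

l=1 r=11: -13+39=26 d=5 *, r--
l=1 r=10: -13+30=17 d=4 *, l++
l=2 r=10: -4+30=26 d=5, r--
l=2 r=9: -4+29=25 d=4, r--
l=2 r=8: -4+26=22 d=1 *, r--
l=2 r=7: -4+17=13 d=8, l++
l=3 r=7: -2+17=15 d=6, l++

l=4, r=7, best |Δ|=1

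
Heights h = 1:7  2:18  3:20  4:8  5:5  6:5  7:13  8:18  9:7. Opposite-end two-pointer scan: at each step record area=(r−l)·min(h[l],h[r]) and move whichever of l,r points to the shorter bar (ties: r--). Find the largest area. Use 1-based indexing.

max area = 108

l=1 r=9: min(7,7)*8=56 best=56 *, r--
l=1 r=8: min(7,18)*7=49 best=56, l++
l=2 r=8: min(18,18)*6=108 best=108 *, r--
l=2 r=7: min(18,13)*5=65 best=108, r--
l=2 r=6: min(18,5)*4=20 best=108, r--
l=2 r=5: min(18,5)*3=15 best=108, r--
l=2 r=4: min(18,8)*2=16 best=108, r--
l=2 r=3: min(18,20)*1=18 best=108, l++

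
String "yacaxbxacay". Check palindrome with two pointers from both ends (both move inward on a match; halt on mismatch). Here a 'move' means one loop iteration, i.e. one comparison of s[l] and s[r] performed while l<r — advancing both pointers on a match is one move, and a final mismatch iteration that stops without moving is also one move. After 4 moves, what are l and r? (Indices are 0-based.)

l=4, r=6

[0,10] 'y'=='y' → l++,r--
[1,9] 'a'=='a' → l++,r--
[2,8] 'c'=='c' → l++,r--
[3,7] 'a'=='a' → l++,r--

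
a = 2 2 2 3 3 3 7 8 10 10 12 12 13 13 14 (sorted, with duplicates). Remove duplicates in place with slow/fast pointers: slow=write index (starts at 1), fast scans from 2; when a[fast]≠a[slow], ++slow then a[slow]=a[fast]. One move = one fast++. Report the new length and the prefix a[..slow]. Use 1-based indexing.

(s=1,f=2) a[fast]=2=a[slow] dup → fast++
(s=1,f=3) a[fast]=2=a[slow] dup → fast++
(s=1,f=4) a[fast]=3≠a[slow]=2 write a[2]=3 → slow++,fast++
(s=2,f=5) a[fast]=3=a[slow] dup → fast++
(s=2,f=6) a[fast]=3=a[slow] dup → fast++
(s=2,f=7) a[fast]=7≠a[slow]=3 write a[3]=7 → slow++,fast++
(s=3,f=8) a[fast]=8≠a[slow]=7 write a[4]=8 → slow++,fast++
(s=4,f=9) a[fast]=10≠a[slow]=8 write a[5]=10 → slow++,fast++
(s=5,f=10) a[fast]=10=a[slow] dup → fast++
(s=5,f=11) a[fast]=12≠a[slow]=10 write a[6]=12 → slow++,fast++
(s=6,f=12) a[fast]=12=a[slow] dup → fast++
(s=6,f=13) a[fast]=13≠a[slow]=12 write a[7]=13 → slow++,fast++
(s=7,f=14) a[fast]=13=a[slow] dup → fast++
(s=7,f=15) a[fast]=14≠a[slow]=13 write a[8]=14 → slow++,fast++

length 8; prefix = [2, 3, 7, 8, 10, 12, 13, 14]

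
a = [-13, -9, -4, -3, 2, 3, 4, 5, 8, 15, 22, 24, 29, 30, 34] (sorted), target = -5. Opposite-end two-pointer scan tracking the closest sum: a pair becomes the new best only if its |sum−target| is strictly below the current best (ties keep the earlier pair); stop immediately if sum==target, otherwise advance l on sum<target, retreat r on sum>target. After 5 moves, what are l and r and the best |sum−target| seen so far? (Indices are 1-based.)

l=1, r=10, best |Δ|=14

l=1 r=15: -13+34=21 d=26 *, r--
l=1 r=14: -13+30=17 d=22 *, r--
l=1 r=13: -13+29=16 d=21 *, r--
l=1 r=12: -13+24=11 d=16 *, r--
l=1 r=11: -13+22=9 d=14 *, r--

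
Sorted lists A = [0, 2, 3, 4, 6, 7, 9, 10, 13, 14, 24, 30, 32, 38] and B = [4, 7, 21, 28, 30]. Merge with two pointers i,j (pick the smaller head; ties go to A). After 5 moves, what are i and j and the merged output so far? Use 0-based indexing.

[i=0,j=0] A[i]=0<=B[j]=4 take 0 → i++
[i=1,j=0] A[i]=2<=B[j]=4 take 2 → i++
[i=2,j=0] A[i]=3<=B[j]=4 take 3 → i++
[i=3,j=0] A[i]=4<=B[j]=4 take 4 → i++
[i=4,j=0] A[i]=6>B[j]=4 take 4 → j++

i=4, j=1, merged so far=[0, 2, 3, 4, 4]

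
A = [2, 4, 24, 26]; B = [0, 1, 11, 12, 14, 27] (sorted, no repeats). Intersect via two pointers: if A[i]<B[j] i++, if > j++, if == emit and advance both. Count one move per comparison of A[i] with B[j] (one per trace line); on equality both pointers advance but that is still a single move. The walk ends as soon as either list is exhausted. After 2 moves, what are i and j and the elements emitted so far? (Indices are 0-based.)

i=0, j=2, emitted=[]

[i=0,j=0] 2>0 → j++
[i=0,j=1] 2>1 → j++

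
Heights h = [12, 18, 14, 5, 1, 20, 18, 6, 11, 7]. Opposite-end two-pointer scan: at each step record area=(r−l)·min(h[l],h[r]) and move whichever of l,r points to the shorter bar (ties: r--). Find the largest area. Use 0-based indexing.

[0,9] min(12,7)*9=63 best=63 * → r--
[0,8] min(12,11)*8=88 best=88 * → r--
[0,7] min(12,6)*7=42 best=88 → r--
[0,6] min(12,18)*6=72 best=88 → l++
[1,6] min(18,18)*5=90 best=90 * → r--
[1,5] min(18,20)*4=72 best=90 → l++
[2,5] min(14,20)*3=42 best=90 → l++
[3,5] min(5,20)*2=10 best=90 → l++
[4,5] min(1,20)*1=1 best=90 → l++

max area = 90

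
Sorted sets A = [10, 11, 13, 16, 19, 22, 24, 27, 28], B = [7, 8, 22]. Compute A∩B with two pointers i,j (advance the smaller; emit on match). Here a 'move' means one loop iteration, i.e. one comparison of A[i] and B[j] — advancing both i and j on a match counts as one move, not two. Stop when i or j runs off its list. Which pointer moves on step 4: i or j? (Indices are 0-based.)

[i=0,j=0] 10>7 → j++
[i=0,j=1] 10>8 → j++
[i=0,j=2] 10<22 → i++
[i=1,j=2] 11<22 → i++

i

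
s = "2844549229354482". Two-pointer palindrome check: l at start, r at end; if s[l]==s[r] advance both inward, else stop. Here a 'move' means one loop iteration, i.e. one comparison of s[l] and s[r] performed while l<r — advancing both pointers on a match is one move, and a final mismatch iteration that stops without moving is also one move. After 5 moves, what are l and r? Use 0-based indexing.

[0,15] '2'=='2' → l++,r--
[1,14] '8'=='8' → l++,r--
[2,13] '4'=='4' → l++,r--
[3,12] '4'=='4' → l++,r--
[4,11] '5'=='5' → l++,r--

l=5, r=10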